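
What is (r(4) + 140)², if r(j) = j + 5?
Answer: 22201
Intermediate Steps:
r(j) = 5 + j
(r(4) + 140)² = ((5 + 4) + 140)² = (9 + 140)² = 149² = 22201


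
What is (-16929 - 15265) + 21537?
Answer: -10657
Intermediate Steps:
(-16929 - 15265) + 21537 = -32194 + 21537 = -10657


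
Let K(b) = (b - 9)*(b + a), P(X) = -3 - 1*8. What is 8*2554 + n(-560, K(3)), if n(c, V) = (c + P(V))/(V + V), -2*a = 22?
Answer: 1960901/96 ≈ 20426.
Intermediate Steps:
a = -11 (a = -½*22 = -11)
P(X) = -11 (P(X) = -3 - 8 = -11)
K(b) = (-11 + b)*(-9 + b) (K(b) = (b - 9)*(b - 11) = (-9 + b)*(-11 + b) = (-11 + b)*(-9 + b))
n(c, V) = (-11 + c)/(2*V) (n(c, V) = (c - 11)/(V + V) = (-11 + c)/((2*V)) = (-11 + c)*(1/(2*V)) = (-11 + c)/(2*V))
8*2554 + n(-560, K(3)) = 8*2554 + (-11 - 560)/(2*(99 + 3² - 20*3)) = 20432 + (½)*(-571)/(99 + 9 - 60) = 20432 + (½)*(-571)/48 = 20432 + (½)*(1/48)*(-571) = 20432 - 571/96 = 1960901/96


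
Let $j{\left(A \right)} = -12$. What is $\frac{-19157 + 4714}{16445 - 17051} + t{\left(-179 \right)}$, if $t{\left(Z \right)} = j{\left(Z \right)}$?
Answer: $\frac{71}{6} \approx 11.833$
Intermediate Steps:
$t{\left(Z \right)} = -12$
$\frac{-19157 + 4714}{16445 - 17051} + t{\left(-179 \right)} = \frac{-19157 + 4714}{16445 - 17051} - 12 = - \frac{14443}{-606} - 12 = \left(-14443\right) \left(- \frac{1}{606}\right) - 12 = \frac{143}{6} - 12 = \frac{71}{6}$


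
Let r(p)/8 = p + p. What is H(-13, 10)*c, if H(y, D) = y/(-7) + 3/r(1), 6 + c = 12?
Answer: 687/56 ≈ 12.268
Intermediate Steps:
c = 6 (c = -6 + 12 = 6)
r(p) = 16*p (r(p) = 8*(p + p) = 8*(2*p) = 16*p)
H(y, D) = 3/16 - y/7 (H(y, D) = y/(-7) + 3/((16*1)) = y*(-⅐) + 3/16 = -y/7 + 3*(1/16) = -y/7 + 3/16 = 3/16 - y/7)
H(-13, 10)*c = (3/16 - ⅐*(-13))*6 = (3/16 + 13/7)*6 = (229/112)*6 = 687/56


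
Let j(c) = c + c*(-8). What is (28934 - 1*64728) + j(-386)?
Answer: -33092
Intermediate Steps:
j(c) = -7*c (j(c) = c - 8*c = -7*c)
(28934 - 1*64728) + j(-386) = (28934 - 1*64728) - 7*(-386) = (28934 - 64728) + 2702 = -35794 + 2702 = -33092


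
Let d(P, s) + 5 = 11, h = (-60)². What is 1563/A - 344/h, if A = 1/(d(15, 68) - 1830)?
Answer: -1282910443/450 ≈ -2.8509e+6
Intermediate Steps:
h = 3600
d(P, s) = 6 (d(P, s) = -5 + 11 = 6)
A = -1/1824 (A = 1/(6 - 1830) = 1/(-1824) = -1/1824 ≈ -0.00054825)
1563/A - 344/h = 1563/(-1/1824) - 344/3600 = 1563*(-1824) - 344*1/3600 = -2850912 - 43/450 = -1282910443/450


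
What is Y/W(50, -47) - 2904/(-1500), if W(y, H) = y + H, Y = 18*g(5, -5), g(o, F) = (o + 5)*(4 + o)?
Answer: 67742/125 ≈ 541.94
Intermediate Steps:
g(o, F) = (4 + o)*(5 + o) (g(o, F) = (5 + o)*(4 + o) = (4 + o)*(5 + o))
Y = 1620 (Y = 18*(20 + 5² + 9*5) = 18*(20 + 25 + 45) = 18*90 = 1620)
W(y, H) = H + y
Y/W(50, -47) - 2904/(-1500) = 1620/(-47 + 50) - 2904/(-1500) = 1620/3 - 2904*(-1/1500) = 1620*(⅓) + 242/125 = 540 + 242/125 = 67742/125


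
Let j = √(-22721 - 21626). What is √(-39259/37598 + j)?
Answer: √(-12198842 + 11682724*I*√44347)/3418 ≈ 10.236 + 10.287*I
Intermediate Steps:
j = I*√44347 (j = √(-44347) = I*√44347 ≈ 210.59*I)
√(-39259/37598 + j) = √(-39259/37598 + I*√44347) = √(-39259*1/37598 + I*√44347) = √(-3569/3418 + I*√44347)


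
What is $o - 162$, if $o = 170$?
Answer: $8$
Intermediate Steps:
$o - 162 = 170 - 162 = 8$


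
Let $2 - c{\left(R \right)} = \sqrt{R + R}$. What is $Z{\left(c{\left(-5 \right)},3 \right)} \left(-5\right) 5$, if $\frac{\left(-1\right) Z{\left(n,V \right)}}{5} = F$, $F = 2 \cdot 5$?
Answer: $1250$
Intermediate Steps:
$F = 10$
$c{\left(R \right)} = 2 - \sqrt{2} \sqrt{R}$ ($c{\left(R \right)} = 2 - \sqrt{R + R} = 2 - \sqrt{2 R} = 2 - \sqrt{2} \sqrt{R}$)
$Z{\left(n,V \right)} = -50$ ($Z{\left(n,V \right)} = \left(-5\right) 10 = -50$)
$Z{\left(c{\left(-5 \right)},3 \right)} \left(-5\right) 5 = \left(-50\right) \left(-5\right) 5 = 250 \cdot 5 = 1250$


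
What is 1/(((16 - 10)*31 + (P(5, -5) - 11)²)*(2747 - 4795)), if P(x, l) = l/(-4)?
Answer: -1/575616 ≈ -1.7373e-6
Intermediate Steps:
P(x, l) = -l/4 (P(x, l) = l*(-¼) = -l/4)
1/(((16 - 10)*31 + (P(5, -5) - 11)²)*(2747 - 4795)) = 1/(((16 - 10)*31 + (-¼*(-5) - 11)²)*(2747 - 4795)) = 1/((6*31 + (5/4 - 11)²)*(-2048)) = 1/((186 + (-39/4)²)*(-2048)) = 1/((186 + 1521/16)*(-2048)) = 1/((4497/16)*(-2048)) = 1/(-575616) = -1/575616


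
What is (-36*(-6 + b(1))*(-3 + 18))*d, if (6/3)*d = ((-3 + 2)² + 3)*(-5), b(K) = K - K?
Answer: -32400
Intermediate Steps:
b(K) = 0
d = -10 (d = (((-3 + 2)² + 3)*(-5))/2 = (((-1)² + 3)*(-5))/2 = ((1 + 3)*(-5))/2 = (4*(-5))/2 = (½)*(-20) = -10)
(-36*(-6 + b(1))*(-3 + 18))*d = -36*(-6 + 0)*(-3 + 18)*(-10) = -(-216)*15*(-10) = -36*(-90)*(-10) = 3240*(-10) = -32400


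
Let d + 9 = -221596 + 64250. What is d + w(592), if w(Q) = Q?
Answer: -156763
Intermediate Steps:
d = -157355 (d = -9 + (-221596 + 64250) = -9 - 157346 = -157355)
d + w(592) = -157355 + 592 = -156763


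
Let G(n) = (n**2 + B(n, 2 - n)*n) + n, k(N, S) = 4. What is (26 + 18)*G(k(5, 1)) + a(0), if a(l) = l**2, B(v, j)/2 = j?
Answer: 176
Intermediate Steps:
B(v, j) = 2*j
G(n) = n + n**2 + n*(4 - 2*n) (G(n) = (n**2 + (2*(2 - n))*n) + n = (n**2 + (4 - 2*n)*n) + n = (n**2 + n*(4 - 2*n)) + n = n + n**2 + n*(4 - 2*n))
(26 + 18)*G(k(5, 1)) + a(0) = (26 + 18)*(4*(5 - 1*4)) + 0**2 = 44*(4*(5 - 4)) + 0 = 44*(4*1) + 0 = 44*4 + 0 = 176 + 0 = 176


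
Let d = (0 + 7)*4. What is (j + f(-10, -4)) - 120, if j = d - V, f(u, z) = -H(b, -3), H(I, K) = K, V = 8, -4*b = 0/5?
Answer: -97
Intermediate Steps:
b = 0 (b = -0/5 = -¼*0 = 0)
f(u, z) = 3 (f(u, z) = -1*(-3) = 3)
d = 28 (d = 7*4 = 28)
j = 20 (j = 28 - 1*8 = 28 - 8 = 20)
(j + f(-10, -4)) - 120 = (20 + 3) - 120 = 23 - 120 = -97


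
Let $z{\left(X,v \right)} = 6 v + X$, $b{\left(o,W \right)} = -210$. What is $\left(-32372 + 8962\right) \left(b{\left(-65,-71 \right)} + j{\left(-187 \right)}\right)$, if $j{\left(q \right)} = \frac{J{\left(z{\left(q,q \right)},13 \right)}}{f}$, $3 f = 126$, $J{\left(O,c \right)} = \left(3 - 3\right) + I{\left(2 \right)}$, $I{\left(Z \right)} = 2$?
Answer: $\frac{103214690}{21} \approx 4.915 \cdot 10^{6}$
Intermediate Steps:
$z{\left(X,v \right)} = X + 6 v$
$J{\left(O,c \right)} = 2$ ($J{\left(O,c \right)} = \left(3 - 3\right) + 2 = 0 + 2 = 2$)
$f = 42$ ($f = \frac{1}{3} \cdot 126 = 42$)
$j{\left(q \right)} = \frac{1}{21}$ ($j{\left(q \right)} = \frac{2}{42} = 2 \cdot \frac{1}{42} = \frac{1}{21}$)
$\left(-32372 + 8962\right) \left(b{\left(-65,-71 \right)} + j{\left(-187 \right)}\right) = \left(-32372 + 8962\right) \left(-210 + \frac{1}{21}\right) = \left(-23410\right) \left(- \frac{4409}{21}\right) = \frac{103214690}{21}$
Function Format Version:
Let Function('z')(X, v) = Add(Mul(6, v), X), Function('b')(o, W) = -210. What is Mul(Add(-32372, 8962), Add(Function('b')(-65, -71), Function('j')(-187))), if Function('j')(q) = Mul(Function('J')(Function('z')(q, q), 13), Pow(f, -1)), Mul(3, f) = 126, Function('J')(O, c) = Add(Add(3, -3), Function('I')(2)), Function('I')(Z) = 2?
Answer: Rational(103214690, 21) ≈ 4.9150e+6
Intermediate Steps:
Function('z')(X, v) = Add(X, Mul(6, v))
Function('J')(O, c) = 2 (Function('J')(O, c) = Add(Add(3, -3), 2) = Add(0, 2) = 2)
f = 42 (f = Mul(Rational(1, 3), 126) = 42)
Function('j')(q) = Rational(1, 21) (Function('j')(q) = Mul(2, Pow(42, -1)) = Mul(2, Rational(1, 42)) = Rational(1, 21))
Mul(Add(-32372, 8962), Add(Function('b')(-65, -71), Function('j')(-187))) = Mul(Add(-32372, 8962), Add(-210, Rational(1, 21))) = Mul(-23410, Rational(-4409, 21)) = Rational(103214690, 21)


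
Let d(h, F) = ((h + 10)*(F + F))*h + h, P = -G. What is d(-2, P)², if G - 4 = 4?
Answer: 64516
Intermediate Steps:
G = 8 (G = 4 + 4 = 8)
P = -8 (P = -1*8 = -8)
d(h, F) = h + 2*F*h*(10 + h) (d(h, F) = ((10 + h)*(2*F))*h + h = (2*F*(10 + h))*h + h = 2*F*h*(10 + h) + h = h + 2*F*h*(10 + h))
d(-2, P)² = (-2*(1 + 20*(-8) + 2*(-8)*(-2)))² = (-2*(1 - 160 + 32))² = (-2*(-127))² = 254² = 64516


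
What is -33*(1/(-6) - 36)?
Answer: 2387/2 ≈ 1193.5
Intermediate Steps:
-33*(1/(-6) - 36) = -33*(-⅙ - 36) = -33*(-217/6) = 2387/2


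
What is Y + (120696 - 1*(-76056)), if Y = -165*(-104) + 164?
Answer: 214076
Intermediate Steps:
Y = 17324 (Y = 17160 + 164 = 17324)
Y + (120696 - 1*(-76056)) = 17324 + (120696 - 1*(-76056)) = 17324 + (120696 + 76056) = 17324 + 196752 = 214076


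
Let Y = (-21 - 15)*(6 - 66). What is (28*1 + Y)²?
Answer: 4787344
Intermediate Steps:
Y = 2160 (Y = -36*(-60) = 2160)
(28*1 + Y)² = (28*1 + 2160)² = (28 + 2160)² = 2188² = 4787344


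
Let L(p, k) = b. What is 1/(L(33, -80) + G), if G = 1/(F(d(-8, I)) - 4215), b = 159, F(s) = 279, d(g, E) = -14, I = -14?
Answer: 3936/625823 ≈ 0.0062893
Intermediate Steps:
L(p, k) = 159
G = -1/3936 (G = 1/(279 - 4215) = 1/(-3936) = -1/3936 ≈ -0.00025406)
1/(L(33, -80) + G) = 1/(159 - 1/3936) = 1/(625823/3936) = 3936/625823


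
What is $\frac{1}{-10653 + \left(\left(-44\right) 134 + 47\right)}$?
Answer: $- \frac{1}{16502} \approx -6.0599 \cdot 10^{-5}$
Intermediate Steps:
$\frac{1}{-10653 + \left(\left(-44\right) 134 + 47\right)} = \frac{1}{-10653 + \left(-5896 + 47\right)} = \frac{1}{-10653 - 5849} = \frac{1}{-16502} = - \frac{1}{16502}$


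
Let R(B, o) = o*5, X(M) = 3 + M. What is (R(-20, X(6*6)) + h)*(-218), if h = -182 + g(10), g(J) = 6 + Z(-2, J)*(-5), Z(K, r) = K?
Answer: -6322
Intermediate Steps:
g(J) = 16 (g(J) = 6 - 2*(-5) = 6 + 10 = 16)
R(B, o) = 5*o
h = -166 (h = -182 + 16 = -166)
(R(-20, X(6*6)) + h)*(-218) = (5*(3 + 6*6) - 166)*(-218) = (5*(3 + 36) - 166)*(-218) = (5*39 - 166)*(-218) = (195 - 166)*(-218) = 29*(-218) = -6322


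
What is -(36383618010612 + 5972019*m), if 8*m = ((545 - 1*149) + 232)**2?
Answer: -36678026603274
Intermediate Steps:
m = 49298 (m = ((545 - 1*149) + 232)**2/8 = ((545 - 149) + 232)**2/8 = (396 + 232)**2/8 = (1/8)*628**2 = (1/8)*394384 = 49298)
-(36383618010612 + 5972019*m) = -5972019/(1/(6092348 + 49298)) = -5972019/(1/6141646) = -5972019/1/6141646 = -5972019*6141646 = -36678026603274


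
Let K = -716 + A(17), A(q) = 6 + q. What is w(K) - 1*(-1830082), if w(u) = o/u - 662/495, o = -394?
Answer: 704581274/385 ≈ 1.8301e+6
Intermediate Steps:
K = -693 (K = -716 + (6 + 17) = -716 + 23 = -693)
w(u) = -662/495 - 394/u (w(u) = -394/u - 662/495 = -662/495 - 394/u)
w(K) - 1*(-1830082) = (-662/495 - 394/(-693)) - 1*(-1830082) = (-662/495 - 394*(-1/693)) + 1830082 = (-662/495 + 394/693) + 1830082 = -296/385 + 1830082 = 704581274/385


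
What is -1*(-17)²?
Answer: -289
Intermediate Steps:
-1*(-17)² = -1*289 = -289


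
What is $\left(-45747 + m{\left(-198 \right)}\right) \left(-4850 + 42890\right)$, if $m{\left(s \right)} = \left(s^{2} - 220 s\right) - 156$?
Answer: $1402192440$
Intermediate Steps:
$m{\left(s \right)} = -156 + s^{2} - 220 s$
$\left(-45747 + m{\left(-198 \right)}\right) \left(-4850 + 42890\right) = \left(-45747 - \left(-43404 - 39204\right)\right) \left(-4850 + 42890\right) = \left(-45747 + \left(-156 + 39204 + 43560\right)\right) 38040 = \left(-45747 + 82608\right) 38040 = 36861 \cdot 38040 = 1402192440$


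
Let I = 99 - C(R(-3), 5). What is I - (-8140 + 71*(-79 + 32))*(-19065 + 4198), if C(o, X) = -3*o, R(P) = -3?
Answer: -170628469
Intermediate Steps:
I = 90 (I = 99 - (-3)*(-3) = 99 - 1*9 = 99 - 9 = 90)
I - (-8140 + 71*(-79 + 32))*(-19065 + 4198) = 90 - (-8140 + 71*(-79 + 32))*(-19065 + 4198) = 90 - (-8140 + 71*(-47))*(-14867) = 90 - (-8140 - 3337)*(-14867) = 90 - (-11477)*(-14867) = 90 - 1*170628559 = 90 - 170628559 = -170628469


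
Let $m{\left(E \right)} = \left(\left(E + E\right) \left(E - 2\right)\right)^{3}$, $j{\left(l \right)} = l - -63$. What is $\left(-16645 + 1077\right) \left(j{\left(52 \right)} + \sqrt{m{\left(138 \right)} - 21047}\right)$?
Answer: $-1790320 - 15568 \sqrt{52886395825609} \approx -1.1322 \cdot 10^{11}$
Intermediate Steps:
$j{\left(l \right)} = 63 + l$ ($j{\left(l \right)} = l + 63 = 63 + l$)
$m{\left(E \right)} = 8 E^{3} \left(-2 + E\right)^{3}$ ($m{\left(E \right)} = \left(2 E \left(-2 + E\right)\right)^{3} = 8 E^{3} \left(-2 + E\right)^{3}$)
$\left(-16645 + 1077\right) \left(j{\left(52 \right)} + \sqrt{m{\left(138 \right)} - 21047}\right) = \left(-16645 + 1077\right) \left(\left(63 + 52\right) + \sqrt{8 \cdot 138^{3} \left(-2 + 138\right)^{3} - 21047}\right) = - 15568 \left(115 + \sqrt{8 \cdot 2628072 \cdot 136^{3} - 21047}\right) = - 15568 \left(115 + \sqrt{8 \cdot 2628072 \cdot 2515456 - 21047}\right) = - 15568 \left(115 + \sqrt{52886395846656 - 21047}\right) = - 15568 \left(115 + \sqrt{52886395825609}\right) = -1790320 - 15568 \sqrt{52886395825609}$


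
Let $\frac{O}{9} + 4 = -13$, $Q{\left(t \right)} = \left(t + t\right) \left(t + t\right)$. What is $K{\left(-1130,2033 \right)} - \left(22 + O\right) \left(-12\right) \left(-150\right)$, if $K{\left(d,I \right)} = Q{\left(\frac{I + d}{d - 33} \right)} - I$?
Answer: $\frac{316189259059}{1352569} \approx 2.3377 \cdot 10^{5}$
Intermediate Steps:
$Q{\left(t \right)} = 4 t^{2}$ ($Q{\left(t \right)} = 2 t 2 t = 4 t^{2}$)
$O = -153$ ($O = -36 + 9 \left(-13\right) = -36 - 117 = -153$)
$K{\left(d,I \right)} = - I + \frac{4 \left(I + d\right)^{2}}{\left(-33 + d\right)^{2}}$ ($K{\left(d,I \right)} = 4 \left(\frac{I + d}{d - 33}\right)^{2} - I = 4 \left(\frac{I + d}{-33 + d}\right)^{2} - I = 4 \frac{\left(I + d\right)^{2}}{\left(-33 + d\right)^{2}} - I = \frac{4 \left(I + d\right)^{2}}{\left(-33 + d\right)^{2}} - I = - I + \frac{4 \left(I + d\right)^{2}}{\left(-33 + d\right)^{2}}$)
$K{\left(-1130,2033 \right)} - \left(22 + O\right) \left(-12\right) \left(-150\right) = \left(\left(-1\right) 2033 + \frac{4 \left(2033 - 1130\right)^{2}}{\left(-33 - 1130\right)^{2}}\right) - \left(22 - 153\right) \left(-12\right) \left(-150\right) = \left(-2033 + \frac{4 \cdot 903^{2}}{1352569}\right) - \left(-131\right) \left(-12\right) \left(-150\right) = \left(-2033 + 4 \cdot \frac{1}{1352569} \cdot 815409\right) - 1572 \left(-150\right) = \left(-2033 + \frac{3261636}{1352569}\right) - -235800 = - \frac{2746511141}{1352569} + 235800 = \frac{316189259059}{1352569}$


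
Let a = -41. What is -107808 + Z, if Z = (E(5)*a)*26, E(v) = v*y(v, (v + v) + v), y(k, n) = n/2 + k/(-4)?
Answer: -282241/2 ≈ -1.4112e+5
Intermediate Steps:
y(k, n) = n/2 - k/4 (y(k, n) = n*(½) + k*(-¼) = n/2 - k/4)
E(v) = 5*v²/4 (E(v) = v*(((v + v) + v)/2 - v/4) = v*((2*v + v)/2 - v/4) = v*((3*v)/2 - v/4) = v*(3*v/2 - v/4) = v*(5*v/4) = 5*v²/4)
Z = -66625/2 (Z = (((5/4)*5²)*(-41))*26 = (((5/4)*25)*(-41))*26 = ((125/4)*(-41))*26 = -5125/4*26 = -66625/2 ≈ -33313.)
-107808 + Z = -107808 - 66625/2 = -282241/2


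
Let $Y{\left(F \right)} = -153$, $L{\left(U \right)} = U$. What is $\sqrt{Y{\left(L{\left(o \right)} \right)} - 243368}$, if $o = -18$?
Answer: $i \sqrt{243521} \approx 493.48 i$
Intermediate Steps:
$\sqrt{Y{\left(L{\left(o \right)} \right)} - 243368} = \sqrt{-153 - 243368} = \sqrt{-243521} = i \sqrt{243521}$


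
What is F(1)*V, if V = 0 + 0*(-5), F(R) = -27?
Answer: 0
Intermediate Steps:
V = 0 (V = 0 + 0 = 0)
F(1)*V = -27*0 = 0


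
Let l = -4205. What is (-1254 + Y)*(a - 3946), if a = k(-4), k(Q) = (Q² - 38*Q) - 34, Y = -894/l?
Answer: 20097534912/4205 ≈ 4.7794e+6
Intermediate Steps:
Y = 894/4205 (Y = -894/(-4205) = -894*(-1/4205) = 894/4205 ≈ 0.21260)
k(Q) = -34 + Q² - 38*Q
a = 134 (a = -34 + (-4)² - 38*(-4) = -34 + 16 + 152 = 134)
(-1254 + Y)*(a - 3946) = (-1254 + 894/4205)*(134 - 3946) = -5272176/4205*(-3812) = 20097534912/4205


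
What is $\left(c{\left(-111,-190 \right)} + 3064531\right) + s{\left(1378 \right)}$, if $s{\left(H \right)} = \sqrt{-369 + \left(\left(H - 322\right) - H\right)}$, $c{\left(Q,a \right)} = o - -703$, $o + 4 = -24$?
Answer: $3065206 + i \sqrt{691} \approx 3.0652 \cdot 10^{6} + 26.287 i$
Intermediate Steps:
$o = -28$ ($o = -4 - 24 = -28$)
$c{\left(Q,a \right)} = 675$ ($c{\left(Q,a \right)} = -28 - -703 = -28 + 703 = 675$)
$s{\left(H \right)} = i \sqrt{691}$ ($s{\left(H \right)} = \sqrt{-369 + \left(\left(-322 + H\right) - H\right)} = \sqrt{-369 - 322} = \sqrt{-691} = i \sqrt{691}$)
$\left(c{\left(-111,-190 \right)} + 3064531\right) + s{\left(1378 \right)} = \left(675 + 3064531\right) + i \sqrt{691} = 3065206 + i \sqrt{691}$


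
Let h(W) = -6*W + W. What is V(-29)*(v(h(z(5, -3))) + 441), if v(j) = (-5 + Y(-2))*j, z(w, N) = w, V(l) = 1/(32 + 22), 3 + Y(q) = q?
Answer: 691/54 ≈ 12.796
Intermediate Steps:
Y(q) = -3 + q
V(l) = 1/54
h(W) = -5*W
v(j) = -10*j (v(j) = (-5 + (-3 - 2))*j = (-5 - 5)*j = -10*j)
V(-29)*(v(h(z(5, -3))) + 441) = (-(-50)*5 + 441)/54 = (-10*(-25) + 441)/54 = (250 + 441)/54 = (1/54)*691 = 691/54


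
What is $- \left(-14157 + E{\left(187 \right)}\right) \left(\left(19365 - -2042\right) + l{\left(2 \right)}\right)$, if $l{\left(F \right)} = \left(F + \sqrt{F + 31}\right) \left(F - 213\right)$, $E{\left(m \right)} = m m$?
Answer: $-436739820 + 4391332 \sqrt{33} \approx -4.1151 \cdot 10^{8}$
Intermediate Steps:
$E{\left(m \right)} = m^{2}$
$l{\left(F \right)} = \left(-213 + F\right) \left(F + \sqrt{31 + F}\right)$ ($l{\left(F \right)} = \left(F + \sqrt{31 + F}\right) \left(-213 + F\right) = \left(-213 + F\right) \left(F + \sqrt{31 + F}\right)$)
$- \left(-14157 + E{\left(187 \right)}\right) \left(\left(19365 - -2042\right) + l{\left(2 \right)}\right) = - \left(-14157 + 187^{2}\right) \left(\left(19365 - -2042\right) + \left(2^{2} - 426 - 213 \sqrt{31 + 2} + 2 \sqrt{31 + 2}\right)\right) = - \left(-14157 + 34969\right) \left(\left(19365 + 2042\right) + \left(4 - 426 - 213 \sqrt{33} + 2 \sqrt{33}\right)\right) = - 20812 \left(21407 - \left(422 + 211 \sqrt{33}\right)\right) = - 20812 \left(20985 - 211 \sqrt{33}\right) = - (436739820 - 4391332 \sqrt{33}) = -436739820 + 4391332 \sqrt{33}$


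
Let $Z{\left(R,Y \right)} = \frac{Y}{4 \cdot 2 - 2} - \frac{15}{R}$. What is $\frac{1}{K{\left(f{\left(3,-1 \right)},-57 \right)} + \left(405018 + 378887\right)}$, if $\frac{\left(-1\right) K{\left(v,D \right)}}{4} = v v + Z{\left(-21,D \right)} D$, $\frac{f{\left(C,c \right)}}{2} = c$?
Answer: $\frac{7}{5473201} \approx 1.279 \cdot 10^{-6}$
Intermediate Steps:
$f{\left(C,c \right)} = 2 c$
$Z{\left(R,Y \right)} = - \frac{15}{R} + \frac{Y}{6}$ ($Z{\left(R,Y \right)} = \frac{Y}{8 - 2} - \frac{15}{R} = \frac{Y}{6} - \frac{15}{R} = - \frac{15}{R} + \frac{Y}{6}$)
$K{\left(v,D \right)} = - 4 v^{2} - 4 D \left(\frac{5}{7} + \frac{D}{6}\right)$ ($K{\left(v,D \right)} = - 4 \left(v v + \left(- \frac{15}{-21} + \frac{D}{6}\right) D\right) = - 4 \left(v^{2} + \left(\left(-15\right) \left(- \frac{1}{21}\right) + \frac{D}{6}\right) D\right) = - 4 \left(v^{2} + \left(\frac{5}{7} + \frac{D}{6}\right) D\right) = - 4 \left(v^{2} + D \left(\frac{5}{7} + \frac{D}{6}\right)\right) = - 4 v^{2} - 4 D \left(\frac{5}{7} + \frac{D}{6}\right)$)
$\frac{1}{K{\left(f{\left(3,-1 \right)},-57 \right)} + \left(405018 + 378887\right)} = \frac{1}{\left(- 4 \left(2 \left(-1\right)\right)^{2} - - \frac{38 \left(30 + 7 \left(-57\right)\right)}{7}\right) + \left(405018 + 378887\right)} = \frac{1}{\left(- 4 \left(-2\right)^{2} - - \frac{38 \left(30 - 399\right)}{7}\right) + 783905} = \frac{1}{\left(\left(-4\right) 4 - \left(- \frac{38}{7}\right) \left(-369\right)\right) + 783905} = \frac{1}{\left(-16 - \frac{14022}{7}\right) + 783905} = \frac{1}{- \frac{14134}{7} + 783905} = \frac{1}{\frac{5473201}{7}} = \frac{7}{5473201}$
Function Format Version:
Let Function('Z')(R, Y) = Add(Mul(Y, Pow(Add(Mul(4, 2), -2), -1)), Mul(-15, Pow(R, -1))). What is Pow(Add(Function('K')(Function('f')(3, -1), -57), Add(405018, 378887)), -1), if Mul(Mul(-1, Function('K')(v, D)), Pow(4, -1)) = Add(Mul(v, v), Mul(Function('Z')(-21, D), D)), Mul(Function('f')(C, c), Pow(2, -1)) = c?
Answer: Rational(7, 5473201) ≈ 1.2790e-6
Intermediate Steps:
Function('f')(C, c) = Mul(2, c)
Function('Z')(R, Y) = Add(Mul(-15, Pow(R, -1)), Mul(Rational(1, 6), Y)) (Function('Z')(R, Y) = Add(Mul(Y, Pow(Add(8, -2), -1)), Mul(-15, Pow(R, -1))) = Add(Mul(Y, Pow(6, -1)), Mul(-15, Pow(R, -1))) = Add(Mul(Y, Rational(1, 6)), Mul(-15, Pow(R, -1))) = Add(Mul(Rational(1, 6), Y), Mul(-15, Pow(R, -1))) = Add(Mul(-15, Pow(R, -1)), Mul(Rational(1, 6), Y)))
Function('K')(v, D) = Add(Mul(-4, Pow(v, 2)), Mul(-4, D, Add(Rational(5, 7), Mul(Rational(1, 6), D)))) (Function('K')(v, D) = Mul(-4, Add(Mul(v, v), Mul(Add(Mul(-15, Pow(-21, -1)), Mul(Rational(1, 6), D)), D))) = Mul(-4, Add(Pow(v, 2), Mul(Add(Mul(-15, Rational(-1, 21)), Mul(Rational(1, 6), D)), D))) = Mul(-4, Add(Pow(v, 2), Mul(Add(Rational(5, 7), Mul(Rational(1, 6), D)), D))) = Mul(-4, Add(Pow(v, 2), Mul(D, Add(Rational(5, 7), Mul(Rational(1, 6), D))))) = Add(Mul(-4, Pow(v, 2)), Mul(-4, D, Add(Rational(5, 7), Mul(Rational(1, 6), D)))))
Pow(Add(Function('K')(Function('f')(3, -1), -57), Add(405018, 378887)), -1) = Pow(Add(Add(Mul(-4, Pow(Mul(2, -1), 2)), Mul(Rational(-2, 21), -57, Add(30, Mul(7, -57)))), Add(405018, 378887)), -1) = Pow(Add(Add(Mul(-4, Pow(-2, 2)), Mul(Rational(-2, 21), -57, Add(30, -399))), 783905), -1) = Pow(Add(Add(Mul(-4, 4), Mul(Rational(-2, 21), -57, -369)), 783905), -1) = Pow(Add(Add(-16, Rational(-14022, 7)), 783905), -1) = Pow(Add(Rational(-14134, 7), 783905), -1) = Pow(Rational(5473201, 7), -1) = Rational(7, 5473201)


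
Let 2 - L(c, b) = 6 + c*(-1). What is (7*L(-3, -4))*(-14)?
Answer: 686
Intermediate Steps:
L(c, b) = -4 + c (L(c, b) = 2 - (6 + c*(-1)) = 2 - (6 - c) = 2 + (-6 + c) = -4 + c)
(7*L(-3, -4))*(-14) = (7*(-4 - 3))*(-14) = (7*(-7))*(-14) = -49*(-14) = 686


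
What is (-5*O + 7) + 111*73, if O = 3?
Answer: 8095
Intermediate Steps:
(-5*O + 7) + 111*73 = (-5*3 + 7) + 111*73 = (-15 + 7) + 8103 = -8 + 8103 = 8095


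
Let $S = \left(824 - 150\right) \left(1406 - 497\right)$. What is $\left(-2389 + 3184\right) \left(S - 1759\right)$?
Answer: $485671065$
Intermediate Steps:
$S = 612666$ ($S = 674 \cdot 909 = 612666$)
$\left(-2389 + 3184\right) \left(S - 1759\right) = \left(-2389 + 3184\right) \left(612666 - 1759\right) = 795 \cdot 610907 = 485671065$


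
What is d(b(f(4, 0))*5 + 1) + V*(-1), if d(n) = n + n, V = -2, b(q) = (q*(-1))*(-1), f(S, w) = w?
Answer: 4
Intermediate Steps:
b(q) = q (b(q) = -q*(-1) = q)
d(n) = 2*n
d(b(f(4, 0))*5 + 1) + V*(-1) = 2*(0*5 + 1) - 2*(-1) = 2*(0 + 1) + 2 = 2*1 + 2 = 2 + 2 = 4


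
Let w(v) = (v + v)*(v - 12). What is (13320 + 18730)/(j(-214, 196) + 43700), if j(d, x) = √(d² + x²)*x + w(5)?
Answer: -349585375/332877823 + 3140900*√21053/332877823 ≈ 0.31888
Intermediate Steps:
w(v) = 2*v*(-12 + v) (w(v) = (2*v)*(-12 + v) = 2*v*(-12 + v))
j(d, x) = -70 + x*√(d² + x²) (j(d, x) = √(d² + x²)*x + 2*5*(-12 + 5) = x*√(d² + x²) + 2*5*(-7) = x*√(d² + x²) - 70 = -70 + x*√(d² + x²))
(13320 + 18730)/(j(-214, 196) + 43700) = (13320 + 18730)/((-70 + 196*√((-214)² + 196²)) + 43700) = 32050/((-70 + 196*√(45796 + 38416)) + 43700) = 32050/((-70 + 196*√84212) + 43700) = 32050/((-70 + 196*(2*√21053)) + 43700) = 32050/((-70 + 392*√21053) + 43700) = 32050/(43630 + 392*√21053)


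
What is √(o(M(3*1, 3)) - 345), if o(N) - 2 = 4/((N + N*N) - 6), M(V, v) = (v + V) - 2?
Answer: I*√16793/7 ≈ 18.513*I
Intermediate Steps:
M(V, v) = -2 + V + v (M(V, v) = (V + v) - 2 = -2 + V + v)
o(N) = 2 + 4/(-6 + N + N²) (o(N) = 2 + 4/((N + N*N) - 6) = 2 + 4/((N + N²) - 6) = 2 + 4/(-6 + N + N²))
√(o(M(3*1, 3)) - 345) = √(2*(-4 + (-2 + 3*1 + 3) + (-2 + 3*1 + 3)²)/(-6 + (-2 + 3*1 + 3) + (-2 + 3*1 + 3)²) - 345) = √(2*(-4 + (-2 + 3 + 3) + (-2 + 3 + 3)²)/(-6 + (-2 + 3 + 3) + (-2 + 3 + 3)²) - 345) = √(2*(-4 + 4 + 4²)/(-6 + 4 + 4²) - 345) = √(2*(-4 + 4 + 16)/(-6 + 4 + 16) - 345) = √(2*16/14 - 345) = √(2*(1/14)*16 - 345) = √(16/7 - 345) = √(-2399/7) = I*√16793/7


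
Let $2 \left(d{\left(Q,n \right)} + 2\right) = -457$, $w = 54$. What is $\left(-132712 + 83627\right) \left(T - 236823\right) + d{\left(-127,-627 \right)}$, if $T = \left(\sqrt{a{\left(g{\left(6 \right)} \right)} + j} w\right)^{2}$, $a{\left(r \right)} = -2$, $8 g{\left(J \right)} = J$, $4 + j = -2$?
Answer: $\frac{25539023209}{2} \approx 1.277 \cdot 10^{10}$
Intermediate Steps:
$j = -6$ ($j = -4 - 2 = -6$)
$g{\left(J \right)} = \frac{J}{8}$
$d{\left(Q,n \right)} = - \frac{461}{2}$ ($d{\left(Q,n \right)} = -2 + \frac{1}{2} \left(-457\right) = -2 - \frac{457}{2} = - \frac{461}{2}$)
$T = -23328$ ($T = \left(\sqrt{-2 - 6} \cdot 54\right)^{2} = \left(\sqrt{-8} \cdot 54\right)^{2} = \left(2 i \sqrt{2} \cdot 54\right)^{2} = \left(108 i \sqrt{2}\right)^{2} = -23328$)
$\left(-132712 + 83627\right) \left(T - 236823\right) + d{\left(-127,-627 \right)} = \left(-132712 + 83627\right) \left(-23328 - 236823\right) - \frac{461}{2} = \left(-49085\right) \left(-260151\right) - \frac{461}{2} = 12769511835 - \frac{461}{2} = \frac{25539023209}{2}$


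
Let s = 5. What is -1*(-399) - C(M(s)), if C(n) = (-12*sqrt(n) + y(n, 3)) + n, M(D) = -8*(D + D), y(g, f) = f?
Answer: 476 + 48*I*sqrt(5) ≈ 476.0 + 107.33*I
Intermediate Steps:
M(D) = -16*D
C(n) = 3 + n - 12*sqrt(n) (C(n) = (-12*sqrt(n) + 3) + n = (3 - 12*sqrt(n)) + n = 3 + n - 12*sqrt(n))
-1*(-399) - C(M(s)) = -1*(-399) - (3 - 16*5 - 12*4*I*sqrt(5)) = 399 - (3 - 80 - 48*I*sqrt(5)) = 399 - (-77 - 48*I*sqrt(5)) = 399 + (77 + 48*I*sqrt(5)) = 476 + 48*I*sqrt(5)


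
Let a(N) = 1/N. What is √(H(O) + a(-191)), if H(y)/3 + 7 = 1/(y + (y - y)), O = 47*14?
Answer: I*√331704835994/125678 ≈ 4.5826*I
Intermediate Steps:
O = 658
H(y) = -21 + 3/y (H(y) = -21 + 3/(y + (y - y)) = -21 + 3/(y + 0) = -21 + 3/y)
√(H(O) + a(-191)) = √((-21 + 3/658) + 1/(-191)) = √((-21 + 3*(1/658)) - 1/191) = √((-21 + 3/658) - 1/191) = √(-13815/658 - 1/191) = √(-2639323/125678) = I*√331704835994/125678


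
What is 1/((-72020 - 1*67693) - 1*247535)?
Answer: -1/387248 ≈ -2.5823e-6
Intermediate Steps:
1/((-72020 - 1*67693) - 1*247535) = 1/((-72020 - 67693) - 247535) = 1/(-139713 - 247535) = 1/(-387248) = -1/387248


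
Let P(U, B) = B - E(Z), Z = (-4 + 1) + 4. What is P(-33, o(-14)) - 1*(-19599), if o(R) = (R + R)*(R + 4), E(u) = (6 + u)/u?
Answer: 19872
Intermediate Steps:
Z = 1 (Z = -3 + 4 = 1)
E(u) = (6 + u)/u
o(R) = 2*R*(4 + R) (o(R) = (2*R)*(4 + R) = 2*R*(4 + R))
P(U, B) = -7 + B (P(U, B) = B - (6 + 1)/1 = B - 7 = -7 + B)
P(-33, o(-14)) - 1*(-19599) = (-7 + 2*(-14)*(4 - 14)) - 1*(-19599) = (-7 + 2*(-14)*(-10)) + 19599 = (-7 + 280) + 19599 = 273 + 19599 = 19872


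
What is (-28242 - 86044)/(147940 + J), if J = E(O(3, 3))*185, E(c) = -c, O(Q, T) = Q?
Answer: -114286/147385 ≈ -0.77542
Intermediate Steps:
J = -555 (J = -1*3*185 = -3*185 = -555)
(-28242 - 86044)/(147940 + J) = (-28242 - 86044)/(147940 - 555) = -114286/147385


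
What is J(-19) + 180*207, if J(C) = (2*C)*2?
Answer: 37184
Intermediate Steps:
J(C) = 4*C
J(-19) + 180*207 = 4*(-19) + 180*207 = -76 + 37260 = 37184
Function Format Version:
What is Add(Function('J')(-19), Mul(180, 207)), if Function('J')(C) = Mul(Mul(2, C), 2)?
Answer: 37184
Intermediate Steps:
Function('J')(C) = Mul(4, C)
Add(Function('J')(-19), Mul(180, 207)) = Add(Mul(4, -19), Mul(180, 207)) = Add(-76, 37260) = 37184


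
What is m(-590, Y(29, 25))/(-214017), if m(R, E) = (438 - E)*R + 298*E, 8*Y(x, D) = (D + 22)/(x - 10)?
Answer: 1634921/1355441 ≈ 1.2062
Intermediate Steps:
Y(x, D) = (22 + D)/(8*(-10 + x)) (Y(x, D) = ((D + 22)/(x - 10))/8 = ((22 + D)/(-10 + x))/8 = (22 + D)/(8*(-10 + x)))
m(R, E) = 298*E + R*(438 - E) (m(R, E) = R*(438 - E) + 298*E = 298*E + R*(438 - E))
m(-590, Y(29, 25))/(-214017) = (298*((22 + 25)/(8*(-10 + 29))) + 438*(-590) - 1*(22 + 25)/(8*(-10 + 29))*(-590))/(-214017) = (298*((⅛)*47/19) - 258420 - 1*(⅛)*47/19*(-590))*(-1/214017) = (298*((⅛)*(1/19)*47) - 258420 - 1*(⅛)*(1/19)*47*(-590))*(-1/214017) = (298*(47/152) - 258420 - 1*47/152*(-590))*(-1/214017) = (7003/76 - 258420 + 13865/76)*(-1/214017) = -4904763/19*(-1/214017) = 1634921/1355441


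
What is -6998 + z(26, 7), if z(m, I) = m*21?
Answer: -6452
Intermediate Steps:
z(m, I) = 21*m
-6998 + z(26, 7) = -6998 + 21*26 = -6998 + 546 = -6452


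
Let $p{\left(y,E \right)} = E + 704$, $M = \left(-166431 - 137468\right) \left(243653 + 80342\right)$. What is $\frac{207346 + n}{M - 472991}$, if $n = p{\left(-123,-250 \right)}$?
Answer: $- \frac{25975}{12307778687} \approx -2.1105 \cdot 10^{-6}$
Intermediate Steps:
$M = -98461756505$ ($M = \left(-303899\right) 323995 = -98461756505$)
$p{\left(y,E \right)} = 704 + E$
$n = 454$ ($n = 704 - 250 = 454$)
$\frac{207346 + n}{M - 472991} = \frac{207346 + 454}{-98461756505 - 472991} = \frac{207800}{-98462229496} = 207800 \left(- \frac{1}{98462229496}\right) = - \frac{25975}{12307778687}$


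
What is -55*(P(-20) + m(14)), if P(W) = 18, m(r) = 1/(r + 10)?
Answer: -23815/24 ≈ -992.29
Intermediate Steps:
m(r) = 1/(10 + r)
-55*(P(-20) + m(14)) = -55*(18 + 1/(10 + 14)) = -55*(18 + 1/24) = -55*433/24 = -23815/24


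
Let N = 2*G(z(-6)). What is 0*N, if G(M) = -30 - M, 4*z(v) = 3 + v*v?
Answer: 0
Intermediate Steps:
z(v) = ¾ + v²/4 (z(v) = (3 + v*v)/4 = (3 + v²)/4 = ¾ + v²/4)
N = -159/2 (N = 2*(-30 - (¾ + (¼)*(-6)²)) = 2*(-30 - (¾ + (¼)*36)) = 2*(-30 - (¾ + 9)) = 2*(-30 - 1*39/4) = 2*(-30 - 39/4) = 2*(-159/4) = -159/2 ≈ -79.500)
0*N = 0*(-159/2) = 0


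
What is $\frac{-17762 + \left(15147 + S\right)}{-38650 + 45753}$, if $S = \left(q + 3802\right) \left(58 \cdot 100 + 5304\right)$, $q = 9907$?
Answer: $\frac{152222121}{7103} \approx 21431.0$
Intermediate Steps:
$S = 152224736$ ($S = \left(9907 + 3802\right) \left(58 \cdot 100 + 5304\right) = 13709 \left(5800 + 5304\right) = 13709 \cdot 11104 = 152224736$)
$\frac{-17762 + \left(15147 + S\right)}{-38650 + 45753} = \frac{-17762 + \left(15147 + 152224736\right)}{-38650 + 45753} = \frac{-17762 + 152239883}{7103} = 152222121 \cdot \frac{1}{7103} = \frac{152222121}{7103}$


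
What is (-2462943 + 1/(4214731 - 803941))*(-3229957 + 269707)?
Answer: 828927365201566075/113693 ≈ 7.2909e+12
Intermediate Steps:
(-2462943 + 1/(4214731 - 803941))*(-3229957 + 269707) = (-2462943 + 1/3410790)*(-2960250) = -8400581354969/3410790*(-2960250) = 828927365201566075/113693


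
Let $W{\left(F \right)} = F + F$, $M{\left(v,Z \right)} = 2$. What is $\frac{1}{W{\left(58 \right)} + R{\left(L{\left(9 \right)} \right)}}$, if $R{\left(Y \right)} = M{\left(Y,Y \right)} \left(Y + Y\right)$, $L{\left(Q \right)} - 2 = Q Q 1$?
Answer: $\frac{1}{448} \approx 0.0022321$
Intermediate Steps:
$L{\left(Q \right)} = 2 + Q^{2}$ ($L{\left(Q \right)} = 2 + Q Q 1 = 2 + Q^{2} \cdot 1 = 2 + Q^{2}$)
$W{\left(F \right)} = 2 F$
$R{\left(Y \right)} = 4 Y$ ($R{\left(Y \right)} = 2 \left(Y + Y\right) = 2 \cdot 2 Y = 4 Y$)
$\frac{1}{W{\left(58 \right)} + R{\left(L{\left(9 \right)} \right)}} = \frac{1}{2 \cdot 58 + 4 \left(2 + 9^{2}\right)} = \frac{1}{116 + 4 \left(2 + 81\right)} = \frac{1}{116 + 4 \cdot 83} = \frac{1}{116 + 332} = \frac{1}{448}$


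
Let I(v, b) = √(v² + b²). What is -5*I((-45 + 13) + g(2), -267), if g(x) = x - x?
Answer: -5*√72313 ≈ -1344.6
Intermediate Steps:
g(x) = 0
I(v, b) = √(b² + v²)
-5*I((-45 + 13) + g(2), -267) = -5*√((-267)² + ((-45 + 13) + 0)²) = -5*√(71289 + (-32 + 0)²) = -5*√(71289 + (-32)²) = -5*√(71289 + 1024) = -5*√72313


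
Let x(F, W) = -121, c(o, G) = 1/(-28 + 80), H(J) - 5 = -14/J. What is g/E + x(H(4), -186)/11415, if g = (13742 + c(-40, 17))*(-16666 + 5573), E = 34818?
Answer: -30161894820977/6889089480 ≈ -4378.2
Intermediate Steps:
H(J) = 5 - 14/J
c(o, G) = 1/52
g = -7926891405/52 (g = (13742 + 1/52)*(-16666 + 5573) = (714585/52)*(-11093) = -7926891405/52 ≈ -1.5244e+8)
g/E + x(H(4), -186)/11415 = -7926891405/52/34818 - 121/11415 = -7926891405/52*1/34818 - 121*1/11415 = -2642297135/603512 - 121/11415 = -30161894820977/6889089480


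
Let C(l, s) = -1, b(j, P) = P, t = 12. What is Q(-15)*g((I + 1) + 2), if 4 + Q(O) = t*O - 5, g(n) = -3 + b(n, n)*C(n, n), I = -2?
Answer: 756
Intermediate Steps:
g(n) = -3 - n (g(n) = -3 + n*(-1) = -3 - n)
Q(O) = -9 + 12*O (Q(O) = -4 + (12*O - 5) = -4 + (-5 + 12*O) = -9 + 12*O)
Q(-15)*g((I + 1) + 2) = (-9 + 12*(-15))*(-3 - ((-2 + 1) + 2)) = (-9 - 180)*(-3 - (-1 + 2)) = -189*(-3 - 1*1) = -189*(-3 - 1) = -189*(-4) = 756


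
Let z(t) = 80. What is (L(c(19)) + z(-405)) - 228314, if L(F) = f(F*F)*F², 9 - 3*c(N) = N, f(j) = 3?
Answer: -684602/3 ≈ -2.2820e+5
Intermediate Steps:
c(N) = 3 - N/3
L(F) = 3*F²
(L(c(19)) + z(-405)) - 228314 = (3*(3 - ⅓*19)² + 80) - 228314 = (3*(3 - 19/3)² + 80) - 228314 = (3*(-10/3)² + 80) - 228314 = (3*(100/9) + 80) - 228314 = (100/3 + 80) - 228314 = 340/3 - 228314 = -684602/3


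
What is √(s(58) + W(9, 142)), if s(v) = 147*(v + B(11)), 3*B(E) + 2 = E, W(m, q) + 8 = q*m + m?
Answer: √10246 ≈ 101.22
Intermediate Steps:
W(m, q) = -8 + m + m*q (W(m, q) = -8 + (q*m + m) = -8 + (m*q + m) = -8 + (m + m*q) = -8 + m + m*q)
B(E) = -⅔ + E/3
s(v) = 441 + 147*v (s(v) = 147*(v + (-⅔ + (⅓)*11)) = 147*(v + (-⅔ + 11/3)) = 147*(v + 3) = 147*(3 + v) = 441 + 147*v)
√(s(58) + W(9, 142)) = √((441 + 147*58) + (-8 + 9 + 9*142)) = √((441 + 8526) + (-8 + 9 + 1278)) = √(8967 + 1279) = √10246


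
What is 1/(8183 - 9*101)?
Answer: 1/7274 ≈ 0.00013748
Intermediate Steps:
1/(8183 - 9*101) = 1/(8183 - 909) = 1/7274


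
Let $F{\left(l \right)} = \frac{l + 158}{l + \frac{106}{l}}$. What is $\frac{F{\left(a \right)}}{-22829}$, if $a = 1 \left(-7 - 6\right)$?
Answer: $\frac{377}{1255595} \approx 0.00030026$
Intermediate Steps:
$a = -13$ ($a = 1 \left(-13\right) = -13$)
$F{\left(l \right)} = \frac{158 + l}{l + \frac{106}{l}}$
$\frac{F{\left(a \right)}}{-22829} = \frac{\left(-13\right) \frac{1}{106 + \left(-13\right)^{2}} \left(158 - 13\right)}{-22829} = \left(-13\right) \frac{1}{106 + 169} \cdot 145 \left(- \frac{1}{22829}\right) = \left(-13\right) \frac{1}{275} \cdot 145 \left(- \frac{1}{22829}\right) = \left(- \frac{377}{55}\right) \left(- \frac{1}{22829}\right) = \frac{377}{1255595}$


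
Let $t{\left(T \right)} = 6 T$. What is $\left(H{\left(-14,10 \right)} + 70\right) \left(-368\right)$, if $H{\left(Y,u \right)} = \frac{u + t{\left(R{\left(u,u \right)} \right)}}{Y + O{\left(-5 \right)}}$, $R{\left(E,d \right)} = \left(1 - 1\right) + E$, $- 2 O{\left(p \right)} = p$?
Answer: $-23520$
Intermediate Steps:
$O{\left(p \right)} = - \frac{p}{2}$
$R{\left(E,d \right)} = E$ ($R{\left(E,d \right)} = 0 + E = E$)
$H{\left(Y,u \right)} = \frac{7 u}{\frac{5}{2} + Y}$ ($H{\left(Y,u \right)} = \frac{u + 6 u}{Y - - \frac{5}{2}} = \frac{7 u}{Y + \frac{5}{2}} = \frac{7 u}{\frac{5}{2} + Y}$)
$\left(H{\left(-14,10 \right)} + 70\right) \left(-368\right) = \left(14 \cdot 10 \frac{1}{5 + 2 \left(-14\right)} + 70\right) \left(-368\right) = \left(14 \cdot 10 \frac{1}{5 - 28} + 70\right) \left(-368\right) = \left(14 \cdot 10 \frac{1}{-23} + 70\right) \left(-368\right) = \left(14 \cdot 10 \left(- \frac{1}{23}\right) + 70\right) \left(-368\right) = \left(- \frac{140}{23} + 70\right) \left(-368\right) = \frac{1470}{23} \left(-368\right) = -23520$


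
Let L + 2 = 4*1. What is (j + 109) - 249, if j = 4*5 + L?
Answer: -118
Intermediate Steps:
L = 2 (L = -2 + 4*1 = -2 + 4 = 2)
j = 22 (j = 4*5 + 2 = 20 + 2 = 22)
(j + 109) - 249 = (22 + 109) - 249 = 131 - 249 = -118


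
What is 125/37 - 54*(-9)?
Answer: 18107/37 ≈ 489.38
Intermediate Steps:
125/37 - 54*(-9) = 125*(1/37) + 486 = 125/37 + 486 = 18107/37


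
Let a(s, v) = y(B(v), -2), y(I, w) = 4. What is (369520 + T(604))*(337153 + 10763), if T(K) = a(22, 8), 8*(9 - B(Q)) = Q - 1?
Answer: 128563311984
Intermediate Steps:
B(Q) = 73/8 - Q/8 (B(Q) = 9 - (Q - 1)/8 = 9 - (-1 + Q)/8 = 9 + (⅛ - Q/8) = 73/8 - Q/8)
a(s, v) = 4
T(K) = 4
(369520 + T(604))*(337153 + 10763) = (369520 + 4)*(337153 + 10763) = 369524*347916 = 128563311984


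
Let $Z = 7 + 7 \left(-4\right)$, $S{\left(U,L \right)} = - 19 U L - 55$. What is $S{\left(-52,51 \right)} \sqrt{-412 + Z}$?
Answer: $50333 i \sqrt{433} \approx 1.0474 \cdot 10^{6} i$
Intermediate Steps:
$S{\left(U,L \right)} = -55 - 19 L U$ ($S{\left(U,L \right)} = - 19 L U - 55 = -55 - 19 L U$)
$Z = -21$ ($Z = 7 - 28 = -21$)
$S{\left(-52,51 \right)} \sqrt{-412 + Z} = \left(-55 - 969 \left(-52\right)\right) \sqrt{-412 - 21} = \left(-55 + 50388\right) \sqrt{-433} = 50333 i \sqrt{433}$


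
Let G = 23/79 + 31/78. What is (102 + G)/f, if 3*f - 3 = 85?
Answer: 632767/180752 ≈ 3.5007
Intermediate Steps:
f = 88/3 (f = 1 + (1/3)*85 = 1 + 85/3 = 88/3 ≈ 29.333)
G = 4243/6162 (G = 23*(1/79) + 31*(1/78) = 23/79 + 31/78 = 4243/6162 ≈ 0.68857)
(102 + G)/f = (102 + 4243/6162)/(88/3) = (632767/6162)*(3/88) = 632767/180752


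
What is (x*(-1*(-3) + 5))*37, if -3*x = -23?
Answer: 6808/3 ≈ 2269.3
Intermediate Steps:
x = 23/3 (x = -1/3*(-23) = 23/3 ≈ 7.6667)
(x*(-1*(-3) + 5))*37 = (23*(-1*(-3) + 5)/3)*37 = (23*(3 + 5)/3)*37 = ((23/3)*8)*37 = (184/3)*37 = 6808/3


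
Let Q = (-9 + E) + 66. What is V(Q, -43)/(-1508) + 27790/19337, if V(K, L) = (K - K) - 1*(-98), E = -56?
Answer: 20006147/14580098 ≈ 1.3722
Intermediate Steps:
Q = 1 (Q = (-9 - 56) + 66 = -65 + 66 = 1)
V(K, L) = 98 (V(K, L) = 0 + 98 = 98)
V(Q, -43)/(-1508) + 27790/19337 = 98/(-1508) + 27790/19337 = 98*(-1/1508) + 27790*(1/19337) = -49/754 + 27790/19337 = 20006147/14580098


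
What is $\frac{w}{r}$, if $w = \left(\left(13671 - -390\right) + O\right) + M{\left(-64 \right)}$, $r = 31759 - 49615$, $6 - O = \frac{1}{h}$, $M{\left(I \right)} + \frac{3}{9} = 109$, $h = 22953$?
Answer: $- \frac{81343519}{102462192} \approx -0.79389$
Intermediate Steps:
$M{\left(I \right)} = \frac{326}{3}$ ($M{\left(I \right)} = - \frac{1}{3} + 109 = \frac{326}{3}$)
$O = \frac{137717}{22953}$ ($O = 6 - \frac{1}{22953} = \frac{137717}{22953} \approx 6.0$)
$r = -17856$ ($r = 31759 - 49615 = -17856$)
$w = \frac{325374076}{22953}$ ($w = \left(\left(13671 - -390\right) + \frac{137717}{22953}\right) + \frac{326}{3} = \left(\left(13671 + 390\right) + \frac{137717}{22953}\right) + \frac{326}{3} = \left(14061 + \frac{137717}{22953}\right) + \frac{326}{3} = \frac{322879850}{22953} + \frac{326}{3} = \frac{325374076}{22953} \approx 14176.0$)
$\frac{w}{r} = \frac{325374076}{22953 \left(-17856\right)} = \frac{325374076}{22953} \left(- \frac{1}{17856}\right) = - \frac{81343519}{102462192}$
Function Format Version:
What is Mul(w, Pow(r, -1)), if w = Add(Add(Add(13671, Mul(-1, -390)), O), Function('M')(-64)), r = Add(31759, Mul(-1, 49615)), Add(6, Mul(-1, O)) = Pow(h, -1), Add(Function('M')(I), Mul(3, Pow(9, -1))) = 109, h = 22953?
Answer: Rational(-81343519, 102462192) ≈ -0.79389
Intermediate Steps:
Function('M')(I) = Rational(326, 3) (Function('M')(I) = Add(Rational(-1, 3), 109) = Rational(326, 3))
O = Rational(137717, 22953) (O = Add(6, Mul(-1, Pow(22953, -1))) = Add(6, Mul(-1, Rational(1, 22953))) = Add(6, Rational(-1, 22953)) = Rational(137717, 22953) ≈ 6.0000)
r = -17856 (r = Add(31759, -49615) = -17856)
w = Rational(325374076, 22953) (w = Add(Add(Add(13671, Mul(-1, -390)), Rational(137717, 22953)), Rational(326, 3)) = Add(Add(Add(13671, 390), Rational(137717, 22953)), Rational(326, 3)) = Add(Add(14061, Rational(137717, 22953)), Rational(326, 3)) = Add(Rational(322879850, 22953), Rational(326, 3)) = Rational(325374076, 22953) ≈ 14176.)
Mul(w, Pow(r, -1)) = Mul(Rational(325374076, 22953), Pow(-17856, -1)) = Mul(Rational(325374076, 22953), Rational(-1, 17856)) = Rational(-81343519, 102462192)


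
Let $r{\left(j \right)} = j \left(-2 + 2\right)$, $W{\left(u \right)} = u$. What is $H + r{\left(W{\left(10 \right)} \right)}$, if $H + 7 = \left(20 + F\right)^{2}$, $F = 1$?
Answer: $434$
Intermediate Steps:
$r{\left(j \right)} = 0$ ($r{\left(j \right)} = j 0 = 0$)
$H = 434$ ($H = -7 + \left(20 + 1\right)^{2} = -7 + 21^{2} = -7 + 441 = 434$)
$H + r{\left(W{\left(10 \right)} \right)} = 434 + 0 = 434$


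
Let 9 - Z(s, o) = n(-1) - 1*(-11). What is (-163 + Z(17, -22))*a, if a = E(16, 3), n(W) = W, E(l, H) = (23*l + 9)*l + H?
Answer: -989740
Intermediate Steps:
E(l, H) = H + l*(9 + 23*l) (E(l, H) = (9 + 23*l)*l + H = l*(9 + 23*l) + H = H + l*(9 + 23*l))
a = 6035 (a = 3 + 9*16 + 23*16² = 3 + 144 + 23*256 = 3 + 144 + 5888 = 6035)
Z(s, o) = -1 (Z(s, o) = 9 - (-1 - 1*(-11)) = 9 - (-1 + 11) = 9 - 1*10 = 9 - 10 = -1)
(-163 + Z(17, -22))*a = (-163 - 1)*6035 = -164*6035 = -989740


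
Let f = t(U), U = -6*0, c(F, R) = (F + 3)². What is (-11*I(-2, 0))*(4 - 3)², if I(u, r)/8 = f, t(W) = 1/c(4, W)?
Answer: -88/49 ≈ -1.7959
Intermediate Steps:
c(F, R) = (3 + F)²
U = 0 (U = -1*0 = 0)
t(W) = 1/49 (t(W) = 1/((3 + 4)²) = 1/(7²) = 1/49)
f = 1/49 ≈ 0.020408
I(u, r) = 8/49 (I(u, r) = 8*(1/49) = 8/49)
(-11*I(-2, 0))*(4 - 3)² = (-11*8/49)*(4 - 3)² = -88/49*1² = -88/49*1 = -88/49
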